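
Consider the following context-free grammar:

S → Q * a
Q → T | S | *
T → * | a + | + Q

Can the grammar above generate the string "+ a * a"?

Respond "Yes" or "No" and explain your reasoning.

No - no valid derivation exists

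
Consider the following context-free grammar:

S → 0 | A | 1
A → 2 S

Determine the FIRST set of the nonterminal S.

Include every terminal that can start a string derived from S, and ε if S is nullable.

We compute FIRST(S) using the standard algorithm.
FIRST(A) = {2}
FIRST(S) = {0, 1, 2}
Therefore, FIRST(S) = {0, 1, 2}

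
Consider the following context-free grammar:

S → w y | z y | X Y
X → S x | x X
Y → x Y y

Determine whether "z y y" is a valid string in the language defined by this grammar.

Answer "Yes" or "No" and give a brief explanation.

No - no valid derivation exists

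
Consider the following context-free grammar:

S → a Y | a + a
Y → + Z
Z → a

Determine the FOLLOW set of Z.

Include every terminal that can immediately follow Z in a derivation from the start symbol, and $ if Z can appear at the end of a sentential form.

We compute FOLLOW(Z) using the standard algorithm.
FOLLOW(S) starts with {$}.
FIRST(S) = {a}
FIRST(Y) = {+}
FIRST(Z) = {a}
FOLLOW(S) = {$}
FOLLOW(Y) = {$}
FOLLOW(Z) = {$}
Therefore, FOLLOW(Z) = {$}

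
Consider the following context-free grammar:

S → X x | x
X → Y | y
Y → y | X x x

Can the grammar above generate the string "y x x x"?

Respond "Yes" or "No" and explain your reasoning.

Yes - a valid derivation exists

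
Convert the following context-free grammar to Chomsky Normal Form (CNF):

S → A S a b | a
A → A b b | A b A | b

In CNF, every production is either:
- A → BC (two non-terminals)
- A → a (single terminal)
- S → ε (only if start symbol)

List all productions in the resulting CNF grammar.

TA → a; TB → b; S → a; A → b; S → A X0; X0 → S X1; X1 → TA TB; A → A X2; X2 → TB TB; A → A X3; X3 → TB A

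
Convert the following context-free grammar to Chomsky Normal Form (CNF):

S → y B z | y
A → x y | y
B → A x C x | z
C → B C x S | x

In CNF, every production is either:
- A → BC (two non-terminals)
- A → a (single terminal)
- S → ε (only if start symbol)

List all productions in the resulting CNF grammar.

TY → y; TZ → z; S → y; TX → x; A → y; B → z; C → x; S → TY X0; X0 → B TZ; A → TX TY; B → A X1; X1 → TX X2; X2 → C TX; C → B X3; X3 → C X4; X4 → TX S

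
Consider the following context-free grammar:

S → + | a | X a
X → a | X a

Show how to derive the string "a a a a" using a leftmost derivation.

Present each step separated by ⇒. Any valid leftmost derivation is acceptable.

S ⇒ X a ⇒ X a a ⇒ X a a a ⇒ a a a a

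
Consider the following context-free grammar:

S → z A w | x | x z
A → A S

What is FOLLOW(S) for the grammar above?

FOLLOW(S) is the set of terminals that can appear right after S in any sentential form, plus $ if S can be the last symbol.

We compute FOLLOW(S) using the standard algorithm.
FOLLOW(S) starts with {$}.
FIRST(A) = {}
FIRST(S) = {x, z}
FOLLOW(A) = {w, x, z}
FOLLOW(S) = {$, w, x, z}
Therefore, FOLLOW(S) = {$, w, x, z}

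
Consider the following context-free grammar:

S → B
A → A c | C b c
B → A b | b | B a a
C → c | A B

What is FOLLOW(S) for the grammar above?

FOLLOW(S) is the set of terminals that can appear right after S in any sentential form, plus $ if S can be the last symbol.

We compute FOLLOW(S) using the standard algorithm.
FOLLOW(S) starts with {$}.
FIRST(A) = {c}
FIRST(B) = {b, c}
FIRST(C) = {c}
FIRST(S) = {b, c}
FOLLOW(A) = {b, c}
FOLLOW(B) = {$, a, b}
FOLLOW(C) = {b}
FOLLOW(S) = {$}
Therefore, FOLLOW(S) = {$}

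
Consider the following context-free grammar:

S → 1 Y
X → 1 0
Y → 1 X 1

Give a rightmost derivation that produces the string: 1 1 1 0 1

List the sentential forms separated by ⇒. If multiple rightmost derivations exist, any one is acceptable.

S ⇒ 1 Y ⇒ 1 1 X 1 ⇒ 1 1 1 0 1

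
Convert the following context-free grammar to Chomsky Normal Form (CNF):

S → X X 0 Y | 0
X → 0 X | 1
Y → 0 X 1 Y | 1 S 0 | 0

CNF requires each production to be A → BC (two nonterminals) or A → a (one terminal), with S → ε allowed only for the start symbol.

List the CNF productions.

T0 → 0; S → 0; X → 1; T1 → 1; Y → 0; S → X X0; X0 → X X1; X1 → T0 Y; X → T0 X; Y → T0 X2; X2 → X X3; X3 → T1 Y; Y → T1 X4; X4 → S T0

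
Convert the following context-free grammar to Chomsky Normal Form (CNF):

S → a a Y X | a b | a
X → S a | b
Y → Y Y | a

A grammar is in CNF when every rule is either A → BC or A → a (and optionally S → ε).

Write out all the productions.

TA → a; TB → b; S → a; X → b; Y → a; S → TA X0; X0 → TA X1; X1 → Y X; S → TA TB; X → S TA; Y → Y Y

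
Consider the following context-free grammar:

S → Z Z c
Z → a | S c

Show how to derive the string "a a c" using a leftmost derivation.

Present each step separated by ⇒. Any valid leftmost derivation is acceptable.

S ⇒ Z Z c ⇒ a Z c ⇒ a a c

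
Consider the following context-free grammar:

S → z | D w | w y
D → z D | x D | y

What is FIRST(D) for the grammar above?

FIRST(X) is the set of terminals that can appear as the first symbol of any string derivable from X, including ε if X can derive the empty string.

We compute FIRST(D) using the standard algorithm.
FIRST(D) = {x, y, z}
FIRST(S) = {w, x, y, z}
Therefore, FIRST(D) = {x, y, z}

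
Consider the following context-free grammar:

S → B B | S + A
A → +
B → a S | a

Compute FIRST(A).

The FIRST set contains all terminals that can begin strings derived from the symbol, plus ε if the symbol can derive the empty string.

We compute FIRST(A) using the standard algorithm.
FIRST(A) = {+}
FIRST(B) = {a}
FIRST(S) = {a}
Therefore, FIRST(A) = {+}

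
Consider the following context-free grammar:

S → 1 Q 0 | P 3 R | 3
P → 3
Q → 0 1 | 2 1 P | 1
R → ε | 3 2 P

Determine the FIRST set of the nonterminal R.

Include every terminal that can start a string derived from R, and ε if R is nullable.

We compute FIRST(R) using the standard algorithm.
FIRST(P) = {3}
FIRST(Q) = {0, 1, 2}
FIRST(R) = {3, ε}
FIRST(S) = {1, 3}
Therefore, FIRST(R) = {3, ε}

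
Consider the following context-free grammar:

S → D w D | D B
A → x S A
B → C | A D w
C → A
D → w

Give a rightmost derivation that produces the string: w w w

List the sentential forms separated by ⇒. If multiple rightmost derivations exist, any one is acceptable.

S ⇒ D w D ⇒ D w w ⇒ w w w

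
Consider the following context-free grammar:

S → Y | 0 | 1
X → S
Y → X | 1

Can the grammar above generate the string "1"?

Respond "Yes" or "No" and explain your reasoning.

Yes - a valid derivation exists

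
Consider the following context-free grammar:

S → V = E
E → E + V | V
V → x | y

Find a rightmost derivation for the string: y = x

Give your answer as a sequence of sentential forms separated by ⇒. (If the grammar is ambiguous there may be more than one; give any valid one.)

S ⇒ V = E ⇒ V = V ⇒ V = x ⇒ y = x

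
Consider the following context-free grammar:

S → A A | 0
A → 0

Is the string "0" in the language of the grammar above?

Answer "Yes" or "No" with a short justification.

Yes - a valid derivation exists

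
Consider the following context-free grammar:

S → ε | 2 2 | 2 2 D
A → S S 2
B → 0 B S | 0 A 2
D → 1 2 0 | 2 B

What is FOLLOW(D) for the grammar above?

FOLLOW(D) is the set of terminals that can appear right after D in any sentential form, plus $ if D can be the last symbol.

We compute FOLLOW(D) using the standard algorithm.
FOLLOW(S) starts with {$}.
FIRST(A) = {2}
FIRST(B) = {0}
FIRST(D) = {1, 2}
FIRST(S) = {2, ε}
FOLLOW(A) = {2}
FOLLOW(B) = {$, 2}
FOLLOW(D) = {$, 2}
FOLLOW(S) = {$, 2}
Therefore, FOLLOW(D) = {$, 2}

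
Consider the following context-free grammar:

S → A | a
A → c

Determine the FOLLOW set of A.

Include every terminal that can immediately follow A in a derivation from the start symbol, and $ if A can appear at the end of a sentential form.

We compute FOLLOW(A) using the standard algorithm.
FOLLOW(S) starts with {$}.
FIRST(A) = {c}
FIRST(S) = {a, c}
FOLLOW(A) = {$}
FOLLOW(S) = {$}
Therefore, FOLLOW(A) = {$}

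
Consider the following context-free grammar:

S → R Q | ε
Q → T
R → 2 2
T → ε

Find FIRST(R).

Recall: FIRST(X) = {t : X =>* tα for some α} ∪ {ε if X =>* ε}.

We compute FIRST(R) using the standard algorithm.
FIRST(Q) = {ε}
FIRST(R) = {2}
FIRST(S) = {2, ε}
FIRST(T) = {ε}
Therefore, FIRST(R) = {2}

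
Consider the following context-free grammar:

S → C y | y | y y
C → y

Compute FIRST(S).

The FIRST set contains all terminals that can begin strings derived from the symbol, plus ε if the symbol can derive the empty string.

We compute FIRST(S) using the standard algorithm.
FIRST(C) = {y}
FIRST(S) = {y}
Therefore, FIRST(S) = {y}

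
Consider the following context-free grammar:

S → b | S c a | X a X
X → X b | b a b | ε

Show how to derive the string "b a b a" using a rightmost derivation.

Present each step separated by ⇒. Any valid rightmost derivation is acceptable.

S ⇒ X a X ⇒ X a ⇒ b a b a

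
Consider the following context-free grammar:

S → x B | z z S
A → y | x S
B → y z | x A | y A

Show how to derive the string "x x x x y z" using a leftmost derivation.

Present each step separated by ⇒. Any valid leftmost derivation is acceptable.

S ⇒ x B ⇒ x x A ⇒ x x x S ⇒ x x x x B ⇒ x x x x y z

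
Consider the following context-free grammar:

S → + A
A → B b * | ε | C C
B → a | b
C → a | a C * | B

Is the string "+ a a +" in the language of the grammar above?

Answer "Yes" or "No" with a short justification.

No - no valid derivation exists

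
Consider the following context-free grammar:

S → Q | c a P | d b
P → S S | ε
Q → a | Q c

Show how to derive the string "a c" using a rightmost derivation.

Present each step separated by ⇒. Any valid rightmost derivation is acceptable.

S ⇒ Q ⇒ Q c ⇒ a c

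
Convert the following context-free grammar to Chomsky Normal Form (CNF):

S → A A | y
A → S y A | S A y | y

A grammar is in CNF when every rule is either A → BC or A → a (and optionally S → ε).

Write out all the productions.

S → y; TY → y; A → y; S → A A; A → S X0; X0 → TY A; A → S X1; X1 → A TY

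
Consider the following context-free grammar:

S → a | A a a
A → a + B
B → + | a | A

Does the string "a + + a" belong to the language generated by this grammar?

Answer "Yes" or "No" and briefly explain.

No - no valid derivation exists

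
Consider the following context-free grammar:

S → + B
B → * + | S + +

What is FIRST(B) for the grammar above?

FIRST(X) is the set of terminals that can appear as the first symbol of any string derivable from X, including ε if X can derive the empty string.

We compute FIRST(B) using the standard algorithm.
FIRST(B) = {*, +}
FIRST(S) = {+}
Therefore, FIRST(B) = {*, +}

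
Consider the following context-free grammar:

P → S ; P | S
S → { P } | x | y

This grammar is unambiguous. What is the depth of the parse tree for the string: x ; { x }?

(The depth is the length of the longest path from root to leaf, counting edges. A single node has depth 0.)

5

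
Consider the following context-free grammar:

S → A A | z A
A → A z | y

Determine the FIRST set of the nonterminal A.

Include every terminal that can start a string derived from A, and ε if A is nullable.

We compute FIRST(A) using the standard algorithm.
FIRST(A) = {y}
FIRST(S) = {y, z}
Therefore, FIRST(A) = {y}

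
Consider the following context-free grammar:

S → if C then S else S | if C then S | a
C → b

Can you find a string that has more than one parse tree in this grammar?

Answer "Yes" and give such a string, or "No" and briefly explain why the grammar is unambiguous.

Yes - the string 'if b then a else if b then if b then a else a' has two distinct parse trees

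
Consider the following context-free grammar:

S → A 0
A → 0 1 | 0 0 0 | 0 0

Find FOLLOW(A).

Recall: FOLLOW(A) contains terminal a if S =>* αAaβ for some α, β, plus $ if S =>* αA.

We compute FOLLOW(A) using the standard algorithm.
FOLLOW(S) starts with {$}.
FIRST(A) = {0}
FIRST(S) = {0}
FOLLOW(A) = {0}
FOLLOW(S) = {$}
Therefore, FOLLOW(A) = {0}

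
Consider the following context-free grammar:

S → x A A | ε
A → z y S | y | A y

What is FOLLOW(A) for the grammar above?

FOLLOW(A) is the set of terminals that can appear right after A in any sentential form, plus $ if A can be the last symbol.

We compute FOLLOW(A) using the standard algorithm.
FOLLOW(S) starts with {$}.
FIRST(A) = {y, z}
FIRST(S) = {x, ε}
FOLLOW(A) = {$, y, z}
FOLLOW(S) = {$, y, z}
Therefore, FOLLOW(A) = {$, y, z}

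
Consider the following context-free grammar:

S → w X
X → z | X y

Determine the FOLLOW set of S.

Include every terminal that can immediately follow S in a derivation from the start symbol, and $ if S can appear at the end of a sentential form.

We compute FOLLOW(S) using the standard algorithm.
FOLLOW(S) starts with {$}.
FIRST(S) = {w}
FIRST(X) = {z}
FOLLOW(S) = {$}
FOLLOW(X) = {$, y}
Therefore, FOLLOW(S) = {$}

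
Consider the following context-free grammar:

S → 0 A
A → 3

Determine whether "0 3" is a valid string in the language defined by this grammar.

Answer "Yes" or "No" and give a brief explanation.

Yes - a valid derivation exists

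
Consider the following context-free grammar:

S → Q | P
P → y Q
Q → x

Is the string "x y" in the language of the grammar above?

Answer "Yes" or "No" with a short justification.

No - no valid derivation exists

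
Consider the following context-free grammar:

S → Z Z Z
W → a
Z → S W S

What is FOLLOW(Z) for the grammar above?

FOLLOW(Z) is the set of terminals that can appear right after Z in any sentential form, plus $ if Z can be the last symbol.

We compute FOLLOW(Z) using the standard algorithm.
FOLLOW(S) starts with {$}.
FIRST(S) = {}
FIRST(W) = {a}
FIRST(Z) = {}
FOLLOW(S) = {$, a}
FOLLOW(W) = {}
FOLLOW(Z) = {$, a}
Therefore, FOLLOW(Z) = {$, a}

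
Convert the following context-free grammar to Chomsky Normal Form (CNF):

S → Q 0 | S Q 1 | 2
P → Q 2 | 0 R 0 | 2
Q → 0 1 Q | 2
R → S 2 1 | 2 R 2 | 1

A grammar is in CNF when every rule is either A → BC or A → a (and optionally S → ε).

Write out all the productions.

T0 → 0; T1 → 1; S → 2; T2 → 2; P → 2; Q → 2; R → 1; S → Q T0; S → S X0; X0 → Q T1; P → Q T2; P → T0 X1; X1 → R T0; Q → T0 X2; X2 → T1 Q; R → S X3; X3 → T2 T1; R → T2 X4; X4 → R T2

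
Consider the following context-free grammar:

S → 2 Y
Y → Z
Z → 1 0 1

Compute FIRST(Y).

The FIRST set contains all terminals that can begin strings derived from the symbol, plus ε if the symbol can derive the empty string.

We compute FIRST(Y) using the standard algorithm.
FIRST(S) = {2}
FIRST(Y) = {1}
FIRST(Z) = {1}
Therefore, FIRST(Y) = {1}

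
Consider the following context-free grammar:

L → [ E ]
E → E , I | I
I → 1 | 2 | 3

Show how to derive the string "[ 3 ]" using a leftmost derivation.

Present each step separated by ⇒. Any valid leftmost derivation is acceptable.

L ⇒ [ E ] ⇒ [ I ] ⇒ [ 3 ]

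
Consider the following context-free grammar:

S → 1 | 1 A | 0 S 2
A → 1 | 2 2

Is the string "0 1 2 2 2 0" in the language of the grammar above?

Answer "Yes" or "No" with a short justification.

No - no valid derivation exists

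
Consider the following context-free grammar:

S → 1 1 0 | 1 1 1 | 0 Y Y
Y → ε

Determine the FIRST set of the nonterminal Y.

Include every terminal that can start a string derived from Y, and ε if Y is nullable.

We compute FIRST(Y) using the standard algorithm.
FIRST(S) = {0, 1}
FIRST(Y) = {ε}
Therefore, FIRST(Y) = {ε}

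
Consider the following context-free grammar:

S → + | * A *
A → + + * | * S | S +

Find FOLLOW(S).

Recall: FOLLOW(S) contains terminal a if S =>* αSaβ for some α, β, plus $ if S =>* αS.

We compute FOLLOW(S) using the standard algorithm.
FOLLOW(S) starts with {$}.
FIRST(A) = {*, +}
FIRST(S) = {*, +}
FOLLOW(A) = {*}
FOLLOW(S) = {$, *, +}
Therefore, FOLLOW(S) = {$, *, +}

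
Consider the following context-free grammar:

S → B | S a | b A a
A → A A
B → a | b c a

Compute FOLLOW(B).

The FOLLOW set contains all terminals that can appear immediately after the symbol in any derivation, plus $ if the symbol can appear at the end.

We compute FOLLOW(B) using the standard algorithm.
FOLLOW(S) starts with {$}.
FIRST(A) = {}
FIRST(B) = {a, b}
FIRST(S) = {a, b}
FOLLOW(A) = {a}
FOLLOW(B) = {$, a}
FOLLOW(S) = {$, a}
Therefore, FOLLOW(B) = {$, a}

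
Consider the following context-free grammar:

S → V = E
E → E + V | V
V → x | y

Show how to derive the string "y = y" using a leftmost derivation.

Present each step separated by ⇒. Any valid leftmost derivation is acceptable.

S ⇒ V = E ⇒ y = E ⇒ y = V ⇒ y = y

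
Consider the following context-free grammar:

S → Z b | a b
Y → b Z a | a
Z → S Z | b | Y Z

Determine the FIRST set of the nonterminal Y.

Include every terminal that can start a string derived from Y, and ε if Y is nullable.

We compute FIRST(Y) using the standard algorithm.
FIRST(S) = {a, b}
FIRST(Y) = {a, b}
FIRST(Z) = {a, b}
Therefore, FIRST(Y) = {a, b}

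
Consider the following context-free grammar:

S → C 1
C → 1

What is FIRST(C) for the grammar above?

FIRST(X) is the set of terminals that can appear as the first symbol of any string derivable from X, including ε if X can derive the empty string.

We compute FIRST(C) using the standard algorithm.
FIRST(C) = {1}
FIRST(S) = {1}
Therefore, FIRST(C) = {1}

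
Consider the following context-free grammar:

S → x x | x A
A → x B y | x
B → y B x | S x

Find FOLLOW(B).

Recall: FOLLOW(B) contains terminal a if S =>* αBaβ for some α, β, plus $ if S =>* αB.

We compute FOLLOW(B) using the standard algorithm.
FOLLOW(S) starts with {$}.
FIRST(A) = {x}
FIRST(B) = {x, y}
FIRST(S) = {x}
FOLLOW(A) = {$, x}
FOLLOW(B) = {x, y}
FOLLOW(S) = {$, x}
Therefore, FOLLOW(B) = {x, y}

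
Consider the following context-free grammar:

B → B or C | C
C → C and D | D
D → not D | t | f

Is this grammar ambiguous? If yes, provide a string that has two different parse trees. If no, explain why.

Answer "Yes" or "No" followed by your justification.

No - the grammar is unambiguous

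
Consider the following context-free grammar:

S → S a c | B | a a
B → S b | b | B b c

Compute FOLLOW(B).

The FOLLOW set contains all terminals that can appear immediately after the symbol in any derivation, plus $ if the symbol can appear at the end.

We compute FOLLOW(B) using the standard algorithm.
FOLLOW(S) starts with {$}.
FIRST(B) = {a, b}
FIRST(S) = {a, b}
FOLLOW(B) = {$, a, b}
FOLLOW(S) = {$, a, b}
Therefore, FOLLOW(B) = {$, a, b}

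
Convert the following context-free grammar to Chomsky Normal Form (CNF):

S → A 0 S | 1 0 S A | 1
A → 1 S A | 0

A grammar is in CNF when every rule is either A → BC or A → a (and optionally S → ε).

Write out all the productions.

T0 → 0; T1 → 1; S → 1; A → 0; S → A X0; X0 → T0 S; S → T1 X1; X1 → T0 X2; X2 → S A; A → T1 X3; X3 → S A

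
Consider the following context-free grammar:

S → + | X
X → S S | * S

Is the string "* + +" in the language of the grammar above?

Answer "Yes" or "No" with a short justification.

Yes - a valid derivation exists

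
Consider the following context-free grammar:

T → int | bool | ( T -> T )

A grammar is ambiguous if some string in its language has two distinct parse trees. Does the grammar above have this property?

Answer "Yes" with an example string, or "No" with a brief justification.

No - the grammar is unambiguous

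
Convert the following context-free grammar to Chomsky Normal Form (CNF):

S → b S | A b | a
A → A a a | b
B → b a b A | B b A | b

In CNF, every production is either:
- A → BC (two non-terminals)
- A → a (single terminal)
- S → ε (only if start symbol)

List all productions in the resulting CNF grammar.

TB → b; S → a; TA → a; A → b; B → b; S → TB S; S → A TB; A → A X0; X0 → TA TA; B → TB X1; X1 → TA X2; X2 → TB A; B → B X3; X3 → TB A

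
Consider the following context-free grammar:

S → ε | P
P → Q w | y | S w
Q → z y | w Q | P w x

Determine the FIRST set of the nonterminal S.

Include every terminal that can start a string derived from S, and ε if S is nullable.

We compute FIRST(S) using the standard algorithm.
FIRST(P) = {w, y, z}
FIRST(Q) = {w, y, z}
FIRST(S) = {w, y, z, ε}
Therefore, FIRST(S) = {w, y, z, ε}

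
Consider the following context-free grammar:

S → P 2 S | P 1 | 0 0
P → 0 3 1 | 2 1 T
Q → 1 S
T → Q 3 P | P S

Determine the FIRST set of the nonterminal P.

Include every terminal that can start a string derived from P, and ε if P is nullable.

We compute FIRST(P) using the standard algorithm.
FIRST(P) = {0, 2}
FIRST(Q) = {1}
FIRST(S) = {0, 2}
FIRST(T) = {0, 1, 2}
Therefore, FIRST(P) = {0, 2}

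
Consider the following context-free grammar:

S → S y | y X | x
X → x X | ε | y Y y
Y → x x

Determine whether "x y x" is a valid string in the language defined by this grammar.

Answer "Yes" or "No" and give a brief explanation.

No - no valid derivation exists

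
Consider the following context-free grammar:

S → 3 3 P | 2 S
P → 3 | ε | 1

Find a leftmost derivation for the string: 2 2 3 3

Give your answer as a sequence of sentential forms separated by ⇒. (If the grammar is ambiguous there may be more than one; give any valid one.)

S ⇒ 2 S ⇒ 2 2 S ⇒ 2 2 3 3 P ⇒ 2 2 3 3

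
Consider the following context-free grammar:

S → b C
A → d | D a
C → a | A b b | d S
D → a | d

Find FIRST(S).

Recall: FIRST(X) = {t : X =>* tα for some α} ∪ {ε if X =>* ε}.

We compute FIRST(S) using the standard algorithm.
FIRST(A) = {a, d}
FIRST(C) = {a, d}
FIRST(D) = {a, d}
FIRST(S) = {b}
Therefore, FIRST(S) = {b}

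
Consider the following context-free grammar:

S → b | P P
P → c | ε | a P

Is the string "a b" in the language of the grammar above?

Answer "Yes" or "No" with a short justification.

No - no valid derivation exists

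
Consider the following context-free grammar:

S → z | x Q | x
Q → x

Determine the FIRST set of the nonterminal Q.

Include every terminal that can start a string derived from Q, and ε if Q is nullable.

We compute FIRST(Q) using the standard algorithm.
FIRST(Q) = {x}
FIRST(S) = {x, z}
Therefore, FIRST(Q) = {x}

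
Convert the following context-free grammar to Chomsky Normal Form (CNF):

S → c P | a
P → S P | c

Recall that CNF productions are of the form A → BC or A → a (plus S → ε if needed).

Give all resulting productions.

TC → c; S → a; P → c; S → TC P; P → S P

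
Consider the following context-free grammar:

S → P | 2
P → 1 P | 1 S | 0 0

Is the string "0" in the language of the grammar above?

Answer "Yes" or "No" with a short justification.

No - no valid derivation exists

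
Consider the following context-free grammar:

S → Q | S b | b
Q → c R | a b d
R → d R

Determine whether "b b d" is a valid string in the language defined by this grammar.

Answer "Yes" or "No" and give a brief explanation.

No - no valid derivation exists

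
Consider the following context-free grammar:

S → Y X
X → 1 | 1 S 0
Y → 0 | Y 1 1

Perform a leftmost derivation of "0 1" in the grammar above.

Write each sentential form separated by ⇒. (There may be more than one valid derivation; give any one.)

S ⇒ Y X ⇒ 0 X ⇒ 0 1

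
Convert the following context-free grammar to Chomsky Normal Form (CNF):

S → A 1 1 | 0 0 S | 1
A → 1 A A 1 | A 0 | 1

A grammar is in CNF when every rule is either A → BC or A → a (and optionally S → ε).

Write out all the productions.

T1 → 1; T0 → 0; S → 1; A → 1; S → A X0; X0 → T1 T1; S → T0 X1; X1 → T0 S; A → T1 X2; X2 → A X3; X3 → A T1; A → A T0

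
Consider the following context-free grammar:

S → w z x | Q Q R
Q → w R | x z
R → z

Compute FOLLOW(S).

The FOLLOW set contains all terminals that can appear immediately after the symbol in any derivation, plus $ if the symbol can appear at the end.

We compute FOLLOW(S) using the standard algorithm.
FOLLOW(S) starts with {$}.
FIRST(Q) = {w, x}
FIRST(R) = {z}
FIRST(S) = {w, x}
FOLLOW(Q) = {w, x, z}
FOLLOW(R) = {$, w, x, z}
FOLLOW(S) = {$}
Therefore, FOLLOW(S) = {$}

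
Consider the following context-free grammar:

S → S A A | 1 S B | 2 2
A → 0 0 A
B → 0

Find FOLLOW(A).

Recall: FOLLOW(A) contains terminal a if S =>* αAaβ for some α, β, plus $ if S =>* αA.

We compute FOLLOW(A) using the standard algorithm.
FOLLOW(S) starts with {$}.
FIRST(A) = {0}
FIRST(B) = {0}
FIRST(S) = {1, 2}
FOLLOW(A) = {$, 0}
FOLLOW(B) = {$, 0}
FOLLOW(S) = {$, 0}
Therefore, FOLLOW(A) = {$, 0}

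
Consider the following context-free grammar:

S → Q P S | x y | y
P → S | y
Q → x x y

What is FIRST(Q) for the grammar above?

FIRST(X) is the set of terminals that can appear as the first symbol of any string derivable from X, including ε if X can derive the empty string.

We compute FIRST(Q) using the standard algorithm.
FIRST(P) = {x, y}
FIRST(Q) = {x}
FIRST(S) = {x, y}
Therefore, FIRST(Q) = {x}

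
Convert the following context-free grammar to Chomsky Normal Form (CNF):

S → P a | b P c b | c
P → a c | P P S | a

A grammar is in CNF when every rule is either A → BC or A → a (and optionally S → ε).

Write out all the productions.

TA → a; TB → b; TC → c; S → c; P → a; S → P TA; S → TB X0; X0 → P X1; X1 → TC TB; P → TA TC; P → P X2; X2 → P S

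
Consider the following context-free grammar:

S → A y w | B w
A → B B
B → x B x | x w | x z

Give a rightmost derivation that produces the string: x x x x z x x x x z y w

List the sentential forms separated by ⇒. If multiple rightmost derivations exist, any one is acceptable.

S ⇒ A y w ⇒ B B y w ⇒ B x z y w ⇒ x B x x z y w ⇒ x x B x x x z y w ⇒ x x x B x x x x z y w ⇒ x x x x z x x x x z y w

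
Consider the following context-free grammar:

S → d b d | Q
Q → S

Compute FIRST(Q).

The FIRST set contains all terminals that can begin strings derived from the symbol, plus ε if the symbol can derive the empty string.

We compute FIRST(Q) using the standard algorithm.
FIRST(Q) = {d}
FIRST(S) = {d}
Therefore, FIRST(Q) = {d}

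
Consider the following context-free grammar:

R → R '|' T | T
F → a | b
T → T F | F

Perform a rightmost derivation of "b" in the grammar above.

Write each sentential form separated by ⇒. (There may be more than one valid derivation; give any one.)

R ⇒ T ⇒ F ⇒ b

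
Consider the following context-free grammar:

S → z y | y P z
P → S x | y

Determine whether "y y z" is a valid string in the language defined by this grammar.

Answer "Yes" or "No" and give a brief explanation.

Yes - a valid derivation exists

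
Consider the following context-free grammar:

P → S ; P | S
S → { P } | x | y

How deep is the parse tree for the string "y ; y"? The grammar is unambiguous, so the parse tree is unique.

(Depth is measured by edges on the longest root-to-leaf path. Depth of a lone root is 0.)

3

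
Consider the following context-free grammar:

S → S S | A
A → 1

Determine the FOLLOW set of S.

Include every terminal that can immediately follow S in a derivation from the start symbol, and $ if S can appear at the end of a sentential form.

We compute FOLLOW(S) using the standard algorithm.
FOLLOW(S) starts with {$}.
FIRST(A) = {1}
FIRST(S) = {1}
FOLLOW(A) = {$, 1}
FOLLOW(S) = {$, 1}
Therefore, FOLLOW(S) = {$, 1}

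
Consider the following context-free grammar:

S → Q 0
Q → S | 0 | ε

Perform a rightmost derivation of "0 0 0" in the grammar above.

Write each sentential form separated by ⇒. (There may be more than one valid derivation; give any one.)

S ⇒ Q 0 ⇒ S 0 ⇒ Q 0 0 ⇒ 0 0 0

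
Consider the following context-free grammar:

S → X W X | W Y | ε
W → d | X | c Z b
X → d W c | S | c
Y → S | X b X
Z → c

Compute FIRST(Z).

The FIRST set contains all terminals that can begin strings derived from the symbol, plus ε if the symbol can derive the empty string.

We compute FIRST(Z) using the standard algorithm.
FIRST(S) = {b, c, d, ε}
FIRST(W) = {b, c, d, ε}
FIRST(X) = {b, c, d, ε}
FIRST(Y) = {b, c, d, ε}
FIRST(Z) = {c}
Therefore, FIRST(Z) = {c}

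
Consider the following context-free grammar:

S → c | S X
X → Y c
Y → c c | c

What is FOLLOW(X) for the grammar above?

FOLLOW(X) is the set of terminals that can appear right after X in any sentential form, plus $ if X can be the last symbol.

We compute FOLLOW(X) using the standard algorithm.
FOLLOW(S) starts with {$}.
FIRST(S) = {c}
FIRST(X) = {c}
FIRST(Y) = {c}
FOLLOW(S) = {$, c}
FOLLOW(X) = {$, c}
FOLLOW(Y) = {c}
Therefore, FOLLOW(X) = {$, c}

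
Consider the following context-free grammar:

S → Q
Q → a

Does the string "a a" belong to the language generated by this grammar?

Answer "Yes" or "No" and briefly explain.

No - no valid derivation exists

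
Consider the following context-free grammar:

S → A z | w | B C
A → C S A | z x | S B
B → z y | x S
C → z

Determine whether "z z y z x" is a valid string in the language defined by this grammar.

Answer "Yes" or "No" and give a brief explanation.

No - no valid derivation exists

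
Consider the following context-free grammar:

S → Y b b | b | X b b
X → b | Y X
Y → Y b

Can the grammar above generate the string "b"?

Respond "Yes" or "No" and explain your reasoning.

Yes - a valid derivation exists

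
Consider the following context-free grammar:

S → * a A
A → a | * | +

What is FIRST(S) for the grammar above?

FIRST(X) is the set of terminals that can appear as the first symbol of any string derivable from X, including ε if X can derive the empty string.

We compute FIRST(S) using the standard algorithm.
FIRST(A) = {*, +, a}
FIRST(S) = {*}
Therefore, FIRST(S) = {*}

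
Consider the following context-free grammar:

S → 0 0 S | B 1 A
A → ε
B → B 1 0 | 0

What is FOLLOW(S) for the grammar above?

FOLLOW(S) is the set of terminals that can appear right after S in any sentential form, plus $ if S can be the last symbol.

We compute FOLLOW(S) using the standard algorithm.
FOLLOW(S) starts with {$}.
FIRST(A) = {ε}
FIRST(B) = {0}
FIRST(S) = {0}
FOLLOW(A) = {$}
FOLLOW(B) = {1}
FOLLOW(S) = {$}
Therefore, FOLLOW(S) = {$}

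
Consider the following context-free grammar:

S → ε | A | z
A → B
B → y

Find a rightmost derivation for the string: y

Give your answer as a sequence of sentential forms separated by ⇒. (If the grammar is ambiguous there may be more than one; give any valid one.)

S ⇒ A ⇒ B ⇒ y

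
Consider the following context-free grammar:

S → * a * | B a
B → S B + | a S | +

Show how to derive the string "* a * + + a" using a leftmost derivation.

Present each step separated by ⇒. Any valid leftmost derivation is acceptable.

S ⇒ B a ⇒ S B + a ⇒ * a * B + a ⇒ * a * + + a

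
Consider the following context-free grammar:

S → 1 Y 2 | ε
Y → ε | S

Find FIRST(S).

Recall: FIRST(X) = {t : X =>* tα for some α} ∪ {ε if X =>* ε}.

We compute FIRST(S) using the standard algorithm.
FIRST(S) = {1, ε}
FIRST(Y) = {1, ε}
Therefore, FIRST(S) = {1, ε}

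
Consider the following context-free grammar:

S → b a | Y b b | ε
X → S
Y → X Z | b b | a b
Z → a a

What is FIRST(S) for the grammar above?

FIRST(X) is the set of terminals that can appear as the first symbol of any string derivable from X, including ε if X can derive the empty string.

We compute FIRST(S) using the standard algorithm.
FIRST(S) = {a, b, ε}
FIRST(X) = {a, b, ε}
FIRST(Y) = {a, b}
FIRST(Z) = {a}
Therefore, FIRST(S) = {a, b, ε}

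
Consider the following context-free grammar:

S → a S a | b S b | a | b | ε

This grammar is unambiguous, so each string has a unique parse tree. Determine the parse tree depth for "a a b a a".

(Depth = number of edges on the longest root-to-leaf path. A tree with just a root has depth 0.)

3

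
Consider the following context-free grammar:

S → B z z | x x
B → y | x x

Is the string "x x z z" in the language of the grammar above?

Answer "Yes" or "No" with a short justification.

Yes - a valid derivation exists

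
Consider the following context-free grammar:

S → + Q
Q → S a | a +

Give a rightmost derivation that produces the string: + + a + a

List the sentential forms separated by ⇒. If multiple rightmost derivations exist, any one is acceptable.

S ⇒ + Q ⇒ + S a ⇒ + + Q a ⇒ + + a + a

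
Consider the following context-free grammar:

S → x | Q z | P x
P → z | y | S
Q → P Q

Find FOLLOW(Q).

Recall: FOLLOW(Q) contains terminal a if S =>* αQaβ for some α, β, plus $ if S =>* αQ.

We compute FOLLOW(Q) using the standard algorithm.
FOLLOW(S) starts with {$}.
FIRST(P) = {x, y, z}
FIRST(Q) = {x, y, z}
FIRST(S) = {x, y, z}
FOLLOW(P) = {x, y, z}
FOLLOW(Q) = {z}
FOLLOW(S) = {$, x, y, z}
Therefore, FOLLOW(Q) = {z}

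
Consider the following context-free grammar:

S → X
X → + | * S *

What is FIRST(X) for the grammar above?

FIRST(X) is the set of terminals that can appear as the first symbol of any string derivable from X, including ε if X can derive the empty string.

We compute FIRST(X) using the standard algorithm.
FIRST(S) = {*, +}
FIRST(X) = {*, +}
Therefore, FIRST(X) = {*, +}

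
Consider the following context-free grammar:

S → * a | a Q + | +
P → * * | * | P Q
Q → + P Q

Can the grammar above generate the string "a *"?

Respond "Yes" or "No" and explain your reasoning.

No - no valid derivation exists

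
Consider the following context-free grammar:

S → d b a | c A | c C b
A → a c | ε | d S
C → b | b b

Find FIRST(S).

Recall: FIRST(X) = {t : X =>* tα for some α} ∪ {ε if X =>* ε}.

We compute FIRST(S) using the standard algorithm.
FIRST(A) = {a, d, ε}
FIRST(C) = {b}
FIRST(S) = {c, d}
Therefore, FIRST(S) = {c, d}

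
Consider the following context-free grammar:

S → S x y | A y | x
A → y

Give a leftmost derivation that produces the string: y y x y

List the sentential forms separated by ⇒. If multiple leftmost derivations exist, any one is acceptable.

S ⇒ S x y ⇒ A y x y ⇒ y y x y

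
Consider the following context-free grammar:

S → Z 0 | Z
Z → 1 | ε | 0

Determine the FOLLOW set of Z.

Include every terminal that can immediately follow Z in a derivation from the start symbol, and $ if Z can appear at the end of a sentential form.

We compute FOLLOW(Z) using the standard algorithm.
FOLLOW(S) starts with {$}.
FIRST(S) = {0, 1, ε}
FIRST(Z) = {0, 1, ε}
FOLLOW(S) = {$}
FOLLOW(Z) = {$, 0}
Therefore, FOLLOW(Z) = {$, 0}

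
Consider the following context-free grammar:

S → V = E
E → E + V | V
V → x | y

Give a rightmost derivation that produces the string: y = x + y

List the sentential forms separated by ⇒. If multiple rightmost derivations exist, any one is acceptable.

S ⇒ V = E ⇒ V = E + V ⇒ V = E + y ⇒ V = V + y ⇒ V = x + y ⇒ y = x + y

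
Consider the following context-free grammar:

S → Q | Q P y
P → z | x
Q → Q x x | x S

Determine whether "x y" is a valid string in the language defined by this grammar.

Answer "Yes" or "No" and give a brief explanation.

No - no valid derivation exists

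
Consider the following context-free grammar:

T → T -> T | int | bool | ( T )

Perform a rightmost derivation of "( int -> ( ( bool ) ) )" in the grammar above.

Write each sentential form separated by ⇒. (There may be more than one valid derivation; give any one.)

T ⇒ ( T ) ⇒ ( T -> T ) ⇒ ( T -> ( T ) ) ⇒ ( T -> ( ( T ) ) ) ⇒ ( T -> ( ( bool ) ) ) ⇒ ( int -> ( ( bool ) ) )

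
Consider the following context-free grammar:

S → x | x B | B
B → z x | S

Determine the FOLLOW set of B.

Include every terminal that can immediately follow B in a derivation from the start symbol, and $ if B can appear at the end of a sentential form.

We compute FOLLOW(B) using the standard algorithm.
FOLLOW(S) starts with {$}.
FIRST(B) = {x, z}
FIRST(S) = {x, z}
FOLLOW(B) = {$}
FOLLOW(S) = {$}
Therefore, FOLLOW(B) = {$}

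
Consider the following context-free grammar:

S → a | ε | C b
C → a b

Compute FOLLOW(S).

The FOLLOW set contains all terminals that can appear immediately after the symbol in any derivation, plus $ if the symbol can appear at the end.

We compute FOLLOW(S) using the standard algorithm.
FOLLOW(S) starts with {$}.
FIRST(C) = {a}
FIRST(S) = {a, ε}
FOLLOW(C) = {b}
FOLLOW(S) = {$}
Therefore, FOLLOW(S) = {$}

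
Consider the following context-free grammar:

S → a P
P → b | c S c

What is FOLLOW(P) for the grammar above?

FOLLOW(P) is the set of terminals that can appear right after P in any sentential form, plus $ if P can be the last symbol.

We compute FOLLOW(P) using the standard algorithm.
FOLLOW(S) starts with {$}.
FIRST(P) = {b, c}
FIRST(S) = {a}
FOLLOW(P) = {$, c}
FOLLOW(S) = {$, c}
Therefore, FOLLOW(P) = {$, c}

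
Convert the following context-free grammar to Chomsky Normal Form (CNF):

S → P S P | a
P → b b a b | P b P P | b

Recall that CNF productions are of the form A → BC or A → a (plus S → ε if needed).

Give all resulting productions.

S → a; TB → b; TA → a; P → b; S → P X0; X0 → S P; P → TB X1; X1 → TB X2; X2 → TA TB; P → P X3; X3 → TB X4; X4 → P P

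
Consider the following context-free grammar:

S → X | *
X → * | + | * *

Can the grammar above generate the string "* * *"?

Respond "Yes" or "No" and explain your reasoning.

No - no valid derivation exists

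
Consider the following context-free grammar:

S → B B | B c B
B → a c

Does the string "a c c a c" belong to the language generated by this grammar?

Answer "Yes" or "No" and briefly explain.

Yes - a valid derivation exists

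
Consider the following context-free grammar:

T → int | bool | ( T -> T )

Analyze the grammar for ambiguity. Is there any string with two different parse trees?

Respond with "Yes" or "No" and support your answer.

No - the grammar is unambiguous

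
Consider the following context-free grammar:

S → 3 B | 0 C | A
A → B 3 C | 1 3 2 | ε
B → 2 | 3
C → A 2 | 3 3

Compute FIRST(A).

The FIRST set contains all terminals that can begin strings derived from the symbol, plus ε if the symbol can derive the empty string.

We compute FIRST(A) using the standard algorithm.
FIRST(A) = {1, 2, 3, ε}
FIRST(B) = {2, 3}
FIRST(C) = {1, 2, 3}
FIRST(S) = {0, 1, 2, 3, ε}
Therefore, FIRST(A) = {1, 2, 3, ε}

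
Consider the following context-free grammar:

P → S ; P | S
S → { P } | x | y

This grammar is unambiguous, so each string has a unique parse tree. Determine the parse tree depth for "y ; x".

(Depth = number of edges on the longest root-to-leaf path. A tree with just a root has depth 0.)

3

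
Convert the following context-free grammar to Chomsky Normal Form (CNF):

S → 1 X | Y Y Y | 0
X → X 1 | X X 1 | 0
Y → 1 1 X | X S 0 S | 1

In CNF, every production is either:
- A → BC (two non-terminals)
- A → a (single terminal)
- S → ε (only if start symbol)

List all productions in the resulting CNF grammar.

T1 → 1; S → 0; X → 0; T0 → 0; Y → 1; S → T1 X; S → Y X0; X0 → Y Y; X → X T1; X → X X1; X1 → X T1; Y → T1 X2; X2 → T1 X; Y → X X3; X3 → S X4; X4 → T0 S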